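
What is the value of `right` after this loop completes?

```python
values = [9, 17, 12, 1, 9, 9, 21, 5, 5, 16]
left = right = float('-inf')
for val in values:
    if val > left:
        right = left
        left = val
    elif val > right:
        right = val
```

Second largest (with repeats) in [9, 17, 12, 1, 9, 9, 21, 5, 5, 16]
`right` takes the values: -inf → 9 → 12 → 17

Answer: 17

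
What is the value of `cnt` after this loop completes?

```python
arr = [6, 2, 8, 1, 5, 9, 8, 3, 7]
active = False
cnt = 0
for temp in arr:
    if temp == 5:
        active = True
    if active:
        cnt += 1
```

Count elements after first 5 in [6, 2, 8, 1, 5, 9, 8, 3, 7]
`cnt` takes the values: 0 → 1 → 2 → 3 → 4 → 5

Answer: 5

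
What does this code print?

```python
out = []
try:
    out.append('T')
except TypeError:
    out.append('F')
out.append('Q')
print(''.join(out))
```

Execution trace: 'T' (try body, no exception) → 'Q' (after the try/except). Output: TQ

Answer: TQ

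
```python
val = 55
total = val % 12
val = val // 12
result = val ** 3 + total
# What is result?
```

Trace:
`val = 55` → val = 55
`total = val % 12` → total = 7
`val = val // 12` → val = 4
`result = val ** 3 + total` → result = 71
So result = 71

Answer: 71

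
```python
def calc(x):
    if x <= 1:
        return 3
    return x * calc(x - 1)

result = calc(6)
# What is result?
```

calc(6) = 6 * 5 * 4 * 3 * 2 * 3 = 2160

Answer: 2160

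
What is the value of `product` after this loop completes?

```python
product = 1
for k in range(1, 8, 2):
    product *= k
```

Product of 1, 3, 5, ... up to 7
`product` takes the values: 1 → 3 → 15 → 105

Answer: 105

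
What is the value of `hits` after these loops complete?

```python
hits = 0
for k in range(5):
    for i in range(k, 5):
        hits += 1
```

Upper triangle: 5 + 4 + ... + 1
`hits` takes the values: 0 → 1 → 2 → 3 → 4 → 5 → 6 → 7 → 8 → 9 → 10 → 11 → 12 → 13 → 14 → 15

Answer: 15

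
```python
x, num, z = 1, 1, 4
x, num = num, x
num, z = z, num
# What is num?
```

Trace:
`x, num, z = 1, 1, 4` → x = 1; num = 1; z = 4
`x, num = num, x` → x = 1; num = 1
`num, z = z, num` → num = 4; z = 1
So num = 4

Answer: 4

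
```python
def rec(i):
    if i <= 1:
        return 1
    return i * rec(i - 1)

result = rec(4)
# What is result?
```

rec(4) = 4 * 3 * 2 * 1 = 24

Answer: 24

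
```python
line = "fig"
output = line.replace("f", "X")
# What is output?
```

Trace:
`line = "fig"` → line = 'fig'
`output = line.replace("f", "X")` → output = 'Xig'
So output = 'Xig'

Answer: 'Xig'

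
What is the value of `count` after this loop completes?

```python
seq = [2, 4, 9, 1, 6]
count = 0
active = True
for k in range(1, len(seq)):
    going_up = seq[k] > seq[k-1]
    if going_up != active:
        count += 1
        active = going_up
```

Count direction changes in [2, 4, 9, 1, 6]
`count` takes the values: 0 → 1 → 2

Answer: 2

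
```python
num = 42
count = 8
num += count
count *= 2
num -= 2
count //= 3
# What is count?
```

Trace:
`num = 42` → num = 42
`count = 8` → count = 8
`num += count` → num = 50
`count *= 2` → count = 16
`num -= 2` → num = 48
`count //= 3` → count = 5
So count = 5

Answer: 5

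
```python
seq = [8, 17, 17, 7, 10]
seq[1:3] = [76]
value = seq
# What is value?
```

Trace:
`seq = [8, 17, 17, 7, 10]` → seq = [8, 17, 17, 7, 10]
`seq[1:3] = [76]` → seq = [8, 76, 7, 10]
`value = seq` → value = [8, 76, 7, 10]
So value = [8, 76, 7, 10]

Answer: [8, 76, 7, 10]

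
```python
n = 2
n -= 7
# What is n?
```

Trace:
`n = 2` → n = 2
`n -= 7` → n = -5
So n = -5

Answer: -5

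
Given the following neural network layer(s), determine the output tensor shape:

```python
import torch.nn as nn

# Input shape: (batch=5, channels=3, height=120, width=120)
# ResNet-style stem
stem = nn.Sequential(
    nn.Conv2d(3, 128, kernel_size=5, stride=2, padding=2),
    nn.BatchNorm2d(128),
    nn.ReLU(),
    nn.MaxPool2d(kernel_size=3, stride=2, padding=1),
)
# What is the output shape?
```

Input: (5, 3, 120, 120) -> after Conv2d 5x5 stride=2: (5, 128, 60, 60) -> Output: (5, 128, 30, 30)

Answer: (5, 128, 30, 30)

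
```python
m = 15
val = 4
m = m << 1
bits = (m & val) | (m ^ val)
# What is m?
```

Trace:
`m = 15` → m = 15
`val = 4` → val = 4
`m = m << 1` → m = 30
`bits = (m & val) | (m ^ val)` → bits = 30
So m = 30

Answer: 30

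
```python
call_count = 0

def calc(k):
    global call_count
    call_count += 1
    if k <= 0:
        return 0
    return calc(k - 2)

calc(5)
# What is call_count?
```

Linear recursion stepping by 2: 4 calls from k=5 down to ≤0.

Answer: 4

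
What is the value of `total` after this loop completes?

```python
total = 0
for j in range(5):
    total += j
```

Sum of 0 to 4 = 10
`total` takes the values: 0 → 1 → 3 → 6 → 10

Answer: 10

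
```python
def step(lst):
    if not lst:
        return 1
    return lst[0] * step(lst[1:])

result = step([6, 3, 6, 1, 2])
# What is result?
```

Product over [6, 3, 6, 1, 2] = 6 * 3 * 6 * 1 * 2 = 216

Answer: 216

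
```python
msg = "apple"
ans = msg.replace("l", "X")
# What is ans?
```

Trace:
`msg = "apple"` → msg = 'apple'
`ans = msg.replace("l", "X")` → ans = 'appXe'
So ans = 'appXe'

Answer: 'appXe'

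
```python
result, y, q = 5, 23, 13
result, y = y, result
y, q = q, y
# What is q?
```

Trace:
`result, y, q = 5, 23, 13` → result = 5; y = 23; q = 13
`result, y = y, result` → result = 23; y = 5
`y, q = q, y` → y = 13; q = 5
So q = 5

Answer: 5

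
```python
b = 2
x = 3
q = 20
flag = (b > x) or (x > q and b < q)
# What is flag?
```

Trace:
`b = 2` → b = 2
`x = 3` → x = 3
`q = 20` → q = 20
`flag = (b > x) or (x > q and b < q)` → flag = False
So flag = False

Answer: False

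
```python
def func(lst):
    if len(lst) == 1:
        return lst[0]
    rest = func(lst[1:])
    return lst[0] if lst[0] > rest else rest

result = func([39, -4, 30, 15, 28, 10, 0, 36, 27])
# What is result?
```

Recursive max over [39, -4, 30, 15, 28, 10, 0, 36, 27] = 39

Answer: 39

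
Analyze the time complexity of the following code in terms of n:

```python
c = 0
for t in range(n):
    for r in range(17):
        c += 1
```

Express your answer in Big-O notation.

Each loop level contributes: n × 1. Multiplying the contributions gives O(n).

Answer: O(n)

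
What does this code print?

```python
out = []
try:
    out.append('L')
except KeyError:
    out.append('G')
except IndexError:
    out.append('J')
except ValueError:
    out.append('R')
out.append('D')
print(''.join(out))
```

Execution trace: 'L' (try body, no exception) → 'D' (after the try/except). Output: LD

Answer: LD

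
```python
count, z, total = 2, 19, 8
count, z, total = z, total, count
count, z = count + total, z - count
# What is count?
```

Trace:
`count, z, total = 2, 19, 8` → count = 2; z = 19; total = 8
`count, z, total = z, total, count` → count = 19; z = 8; total = 2
`count, z = count + total, z - count` → count = 21; z = -11
So count = 21

Answer: 21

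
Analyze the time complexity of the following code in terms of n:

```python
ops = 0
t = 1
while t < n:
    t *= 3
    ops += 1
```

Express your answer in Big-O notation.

Each loop level contributes: log n. Multiplying the contributions gives O(log n).

Answer: O(log n)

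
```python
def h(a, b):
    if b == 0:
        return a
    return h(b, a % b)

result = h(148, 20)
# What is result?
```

h(148, 20) -> h(20, 8) -> h(8, 4) -> h(4, 0) -> 4

Answer: 4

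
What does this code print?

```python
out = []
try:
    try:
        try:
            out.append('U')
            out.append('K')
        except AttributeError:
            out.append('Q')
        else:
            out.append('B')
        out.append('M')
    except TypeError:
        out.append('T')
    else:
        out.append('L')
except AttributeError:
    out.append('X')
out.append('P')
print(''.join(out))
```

Execution trace: 'U' (inner try body) → 'K' (inner try body, no exception) → 'B' (inner else) → 'M' (try body, no exception) → 'L' (else) → 'P' (after the try/except). Output: UKBMLP

Answer: UKBMLP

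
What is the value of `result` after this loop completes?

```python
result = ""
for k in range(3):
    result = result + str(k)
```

Concatenate digits 0 to 2
`result` takes the values: "" → "0" → "01" → "012"

Answer: "012"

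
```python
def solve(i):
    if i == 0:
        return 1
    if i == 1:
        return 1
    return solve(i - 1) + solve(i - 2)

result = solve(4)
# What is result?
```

Build up from base cases: solve(0)=1, solve(1)=1, solve(2)=2, solve(3)=3, solve(4)=5

Answer: 5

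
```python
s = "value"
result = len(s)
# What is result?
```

Trace:
`s = "value"` → s = 'value'
`result = len(s)` → result = 5
So result = 5

Answer: 5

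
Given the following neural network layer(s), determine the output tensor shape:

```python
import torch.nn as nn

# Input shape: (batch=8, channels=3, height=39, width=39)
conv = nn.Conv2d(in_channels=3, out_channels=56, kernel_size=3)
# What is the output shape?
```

Input: (8, 3, 39, 39) -> Output: (8, 56, 37, 37)

Answer: (8, 56, 37, 37)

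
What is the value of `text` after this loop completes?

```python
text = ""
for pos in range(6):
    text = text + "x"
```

Repeat 'x' 6 times
`text` takes the values: "" → "x" → "xx" → "xxx" → "xxxx" → "xxxxx" → "xxxxxx"

Answer: "xxxxxx"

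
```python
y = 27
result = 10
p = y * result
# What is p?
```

Trace:
`y = 27` → y = 27
`result = 10` → result = 10
`p = y * result` → p = 270
So p = 270

Answer: 270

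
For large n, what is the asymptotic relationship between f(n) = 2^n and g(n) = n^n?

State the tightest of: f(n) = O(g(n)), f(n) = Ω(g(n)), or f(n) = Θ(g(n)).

2^n vs n^n: f(n) = O(g(n)) but not Ω(g(n)) — n^n grows strictly faster than 2^n.

Answer: f(n) = O(g(n)) but not Ω(g(n)) — n^n grows strictly faster than 2^n.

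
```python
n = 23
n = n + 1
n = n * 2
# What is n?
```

Trace:
`n = 23` → n = 23
`n = n + 1` → n = 24
`n = n * 2` → n = 48
So n = 48

Answer: 48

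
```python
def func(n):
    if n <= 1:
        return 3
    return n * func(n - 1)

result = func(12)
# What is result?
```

func(12) = 12 * 11 * 10 * 9 * 8 * 7 * 6 * 5 * 4 * 3 * 2 * 3 = 1437004800

Answer: 1437004800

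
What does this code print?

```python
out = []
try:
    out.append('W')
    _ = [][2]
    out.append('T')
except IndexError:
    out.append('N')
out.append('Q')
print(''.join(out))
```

Execution trace: 'W' (try body) → 'N' (except IndexError) → 'Q' (after the try/except). Output: WNQ

Answer: WNQ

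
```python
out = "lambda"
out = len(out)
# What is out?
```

Trace:
`out = "lambda"` → out = 'lambda'
`out = len(out)` → out = 6
So out = 6

Answer: 6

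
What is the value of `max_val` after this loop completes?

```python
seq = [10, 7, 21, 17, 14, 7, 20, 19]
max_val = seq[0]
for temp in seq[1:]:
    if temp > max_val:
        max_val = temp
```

Maximum of [10, 7, 21, 17, 14, 7, 20, 19]
`max_val` takes the values: 10 → 21

Answer: 21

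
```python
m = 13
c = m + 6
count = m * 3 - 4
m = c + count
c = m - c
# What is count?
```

Trace:
`m = 13` → m = 13
`c = m + 6` → c = 19
`count = m * 3 - 4` → count = 35
`m = c + count` → m = 54
`c = m - c` → c = 35
So count = 35

Answer: 35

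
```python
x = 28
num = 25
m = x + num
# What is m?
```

Trace:
`x = 28` → x = 28
`num = 25` → num = 25
`m = x + num` → m = 53
So m = 53

Answer: 53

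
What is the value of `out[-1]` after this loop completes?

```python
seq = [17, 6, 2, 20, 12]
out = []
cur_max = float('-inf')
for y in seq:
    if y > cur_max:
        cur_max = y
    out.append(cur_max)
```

Running max ends at 20
`out` takes the values: [] → [17] → [17, 17] → [17, 17, 17] → [17, 17, 17, 20] → [17, 17, 17, 20, 20]
So `out[-1]` = 20

Answer: 20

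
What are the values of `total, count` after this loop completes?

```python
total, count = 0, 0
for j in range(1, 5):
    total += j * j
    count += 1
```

Sum of squares and count
`total, count` takes the values: (0, 0) → (1, 0) → (1, 1) → (5, 1) → (5, 2) → (14, 2) → (14, 3) → (30, 3) → (30, 4)

Answer: 30, 4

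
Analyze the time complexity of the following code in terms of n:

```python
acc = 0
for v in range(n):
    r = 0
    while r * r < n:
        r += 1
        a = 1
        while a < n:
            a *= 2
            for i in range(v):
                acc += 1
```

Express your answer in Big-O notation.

Each loop level contributes: n × √n × log n × n. Multiplying the contributions gives O(n^2√n log n).

Answer: O(n^2√n log n)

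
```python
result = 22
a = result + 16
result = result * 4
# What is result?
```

Trace:
`result = 22` → result = 22
`a = result + 16` → a = 38
`result = result * 4` → result = 88
So result = 88

Answer: 88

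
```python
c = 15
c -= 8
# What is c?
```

Trace:
`c = 15` → c = 15
`c -= 8` → c = 7
So c = 7

Answer: 7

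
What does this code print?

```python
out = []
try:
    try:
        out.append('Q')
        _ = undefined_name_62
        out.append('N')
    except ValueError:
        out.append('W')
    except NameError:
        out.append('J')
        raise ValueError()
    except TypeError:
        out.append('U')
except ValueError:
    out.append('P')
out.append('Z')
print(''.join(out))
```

Execution trace: 'Q' (try body) → 'J' (except NameError) → 'P' (outer except ValueError) → 'Z' (after the try/except). Output: QJPZ

Answer: QJPZ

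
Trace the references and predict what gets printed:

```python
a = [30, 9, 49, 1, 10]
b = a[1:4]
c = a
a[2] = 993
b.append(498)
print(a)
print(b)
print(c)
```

Key concept: slice vs alias.
Step by step:
`a = [30, 9, 49, 1, 10]` → a = [30, 9, 49, 1, 10]
`b = a[1:4]` → b = [9, 49, 1]
`c = a` → c = [30, 9, 49, 1, 10] (same object as a)
`a[2] = 993` → a = [30, 9, 993, 1, 10] (same object as c); c = [30, 9, 993, 1, 10] (same object as a)
`b.append(498)` → b = [9, 49, 1, 498]
`print(a)` → prints [30, 9, 993, 1, 10]
`print(b)` → prints [9, 49, 1, 498]
`print(c)` → prints [30, 9, 993, 1, 10]

Answer:
[30, 9, 993, 1, 10]
[9, 49, 1, 498]
[30, 9, 993, 1, 10]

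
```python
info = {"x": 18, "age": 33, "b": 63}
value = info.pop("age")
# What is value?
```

Trace:
`info = {"x": 18, "age": 33, "b": 63}` → info = {'x': 18, 'age': 33, 'b': 63}
`value = info.pop("age")` → info = {'x': 18, 'b': 63}; value = 33
So value = 33

Answer: 33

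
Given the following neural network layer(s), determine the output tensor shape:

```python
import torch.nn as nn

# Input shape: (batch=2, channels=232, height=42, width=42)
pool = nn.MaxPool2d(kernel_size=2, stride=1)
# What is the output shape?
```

Input: (2, 232, 42, 42) -> Output: (2, 232, 41, 41)

Answer: (2, 232, 41, 41)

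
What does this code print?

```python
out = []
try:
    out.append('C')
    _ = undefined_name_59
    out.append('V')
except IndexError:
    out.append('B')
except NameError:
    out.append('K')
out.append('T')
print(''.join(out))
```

Execution trace: 'C' (try body) → 'K' (except NameError) → 'T' (after the try/except). Output: CKT

Answer: CKT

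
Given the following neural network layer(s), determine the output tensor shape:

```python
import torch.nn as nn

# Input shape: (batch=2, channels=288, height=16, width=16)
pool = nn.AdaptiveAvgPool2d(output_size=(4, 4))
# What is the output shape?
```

Input: (2, 288, 16, 16) -> Output: (2, 288, 4, 4)

Answer: (2, 288, 4, 4)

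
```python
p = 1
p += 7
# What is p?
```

Trace:
`p = 1` → p = 1
`p += 7` → p = 8
So p = 8

Answer: 8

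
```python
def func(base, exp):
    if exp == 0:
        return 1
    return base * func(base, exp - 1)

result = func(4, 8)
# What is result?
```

func(4, 8) = 4 * 4 * 4 * 4 * 4 * 4 * 4 * 4 = 65536

Answer: 65536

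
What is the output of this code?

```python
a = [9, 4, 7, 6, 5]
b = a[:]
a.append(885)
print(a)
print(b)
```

Key concept: slice [:] creates copy.
Step by step:
`a = [9, 4, 7, 6, 5]` → a = [9, 4, 7, 6, 5]
`b = a[:]` → b = [9, 4, 7, 6, 5]
`a.append(885)` → a = [9, 4, 7, 6, 5, 885]
`print(a)` → prints [9, 4, 7, 6, 5, 885]
`print(b)` → prints [9, 4, 7, 6, 5]

Answer:
[9, 4, 7, 6, 5, 885]
[9, 4, 7, 6, 5]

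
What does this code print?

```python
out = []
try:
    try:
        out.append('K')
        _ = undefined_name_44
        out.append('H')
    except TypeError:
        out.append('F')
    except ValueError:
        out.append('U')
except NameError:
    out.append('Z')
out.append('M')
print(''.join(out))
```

Execution trace: 'K' (try body) → 'Z' (outer except NameError) → 'M' (after the try/except). Output: KZM

Answer: KZM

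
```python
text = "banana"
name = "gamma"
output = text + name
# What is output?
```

Trace:
`text = "banana"` → text = 'banana'
`name = "gamma"` → name = 'gamma'
`output = text + name` → output = 'bananagamma'
So output = 'bananagamma'

Answer: 'bananagamma'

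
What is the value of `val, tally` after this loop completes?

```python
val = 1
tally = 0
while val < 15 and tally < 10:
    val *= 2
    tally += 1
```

Double until >= 15 or 10 iterations
`val, tally` takes the values: (1, 0) → (2, 0) → (2, 1) → (4, 1) → (4, 2) → (8, 2) → (8, 3) → (16, 3) → (16, 4)

Answer: 16, 4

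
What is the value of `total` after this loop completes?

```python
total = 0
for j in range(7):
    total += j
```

Sum of 0 to 6 = 21
`total` takes the values: 0 → 1 → 3 → 6 → 10 → 15 → 21

Answer: 21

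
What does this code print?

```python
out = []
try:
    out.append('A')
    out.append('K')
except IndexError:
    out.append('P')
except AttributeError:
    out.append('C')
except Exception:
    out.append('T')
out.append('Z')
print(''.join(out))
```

Execution trace: 'A' (try body) → 'K' (try body, no exception) → 'Z' (after the try/except). Output: AKZ

Answer: AKZ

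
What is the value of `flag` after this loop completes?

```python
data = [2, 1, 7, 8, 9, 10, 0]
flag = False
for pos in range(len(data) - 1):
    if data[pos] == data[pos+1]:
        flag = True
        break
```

Check consecutive duplicates in [2, 1, 7, 8, 9, 10, 0]
`flag` takes the values: False

Answer: False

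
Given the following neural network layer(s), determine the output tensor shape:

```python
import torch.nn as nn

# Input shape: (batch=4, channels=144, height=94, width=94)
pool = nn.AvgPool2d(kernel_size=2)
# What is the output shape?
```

Input: (4, 144, 94, 94) -> Output: (4, 144, 47, 47)

Answer: (4, 144, 47, 47)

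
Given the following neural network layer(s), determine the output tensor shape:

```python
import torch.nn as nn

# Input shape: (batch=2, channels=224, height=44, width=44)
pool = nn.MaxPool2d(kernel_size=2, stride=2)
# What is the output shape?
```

Input: (2, 224, 44, 44) -> Output: (2, 224, 22, 22)

Answer: (2, 224, 22, 22)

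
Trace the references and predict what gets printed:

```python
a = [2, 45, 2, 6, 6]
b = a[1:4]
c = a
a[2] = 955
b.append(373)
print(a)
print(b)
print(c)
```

Key concept: slice vs alias.
Step by step:
`a = [2, 45, 2, 6, 6]` → a = [2, 45, 2, 6, 6]
`b = a[1:4]` → b = [45, 2, 6]
`c = a` → c = [2, 45, 2, 6, 6] (same object as a)
`a[2] = 955` → a = [2, 45, 955, 6, 6] (same object as c); c = [2, 45, 955, 6, 6] (same object as a)
`b.append(373)` → b = [45, 2, 6, 373]
`print(a)` → prints [2, 45, 955, 6, 6]
`print(b)` → prints [45, 2, 6, 373]
`print(c)` → prints [2, 45, 955, 6, 6]

Answer:
[2, 45, 955, 6, 6]
[45, 2, 6, 373]
[2, 45, 955, 6, 6]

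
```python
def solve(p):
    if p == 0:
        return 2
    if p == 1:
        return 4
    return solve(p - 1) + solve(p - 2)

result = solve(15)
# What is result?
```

Build up from base cases: solve(0)=2, solve(1)=4, solve(2)=6, solve(3)=10, solve(4)=16, solve(5)=26, solve(6)=42, ..., solve(15)=3194

Answer: 3194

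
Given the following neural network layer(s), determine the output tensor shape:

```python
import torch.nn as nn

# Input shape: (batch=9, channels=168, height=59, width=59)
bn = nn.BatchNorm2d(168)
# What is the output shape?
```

Input: (9, 168, 59, 59) -> Output: (9, 168, 59, 59)

Answer: (9, 168, 59, 59)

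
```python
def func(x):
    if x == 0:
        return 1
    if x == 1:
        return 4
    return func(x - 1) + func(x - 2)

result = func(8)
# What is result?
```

Build up from base cases: func(0)=1, func(1)=4, func(2)=5, func(3)=9, func(4)=14, func(5)=23, func(6)=37, ..., func(8)=97

Answer: 97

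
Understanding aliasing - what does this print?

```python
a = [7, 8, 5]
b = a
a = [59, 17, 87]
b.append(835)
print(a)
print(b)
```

Key concept: rebinding vs mutation: a is rebound to a new list, b still points at the original.
Step by step:
`a = [7, 8, 5]` → a = [7, 8, 5]
`b = a` → b = [7, 8, 5] (same object as a)
`a = [59, 17, 87]` → a = [59, 17, 87]
`b.append(835)` → b = [7, 8, 5, 835]
`print(a)` → prints [59, 17, 87]
`print(b)` → prints [7, 8, 5, 835]

Answer:
[59, 17, 87]
[7, 8, 5, 835]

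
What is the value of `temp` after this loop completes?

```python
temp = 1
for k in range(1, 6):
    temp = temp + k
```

Start at 1, add 1 through 5
`temp` takes the values: 1 → 2 → 4 → 7 → 11 → 16

Answer: 16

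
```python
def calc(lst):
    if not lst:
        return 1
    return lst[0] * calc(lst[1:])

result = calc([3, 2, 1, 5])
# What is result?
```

Product over [3, 2, 1, 5] = 3 * 2 * 1 * 5 = 30

Answer: 30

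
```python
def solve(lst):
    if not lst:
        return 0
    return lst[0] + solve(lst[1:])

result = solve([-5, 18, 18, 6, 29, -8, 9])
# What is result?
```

(-5) + 18 + 18 + 6 + 29 + (-8) + 9 + 0 = 67

Answer: 67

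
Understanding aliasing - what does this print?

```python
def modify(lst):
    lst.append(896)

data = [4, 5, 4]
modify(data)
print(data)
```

Key concept: function modifies passed list.
Step by step:
`data = [4, 5, 4]` → data = [4, 5, 4]
`modify(data)` → data = [4, 5, 4, 896]
`print(data)` → prints [4, 5, 4, 896]

Answer: [4, 5, 4, 896]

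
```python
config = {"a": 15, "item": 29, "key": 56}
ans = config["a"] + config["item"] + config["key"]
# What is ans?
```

Trace:
`config = {"a": 15, "item": 29, "key": 56}` → config = {'a': 15, 'item': 29, 'key': 56}
`ans = config["a"] + config["item"] + config["key"]` → ans = 100
So ans = 100

Answer: 100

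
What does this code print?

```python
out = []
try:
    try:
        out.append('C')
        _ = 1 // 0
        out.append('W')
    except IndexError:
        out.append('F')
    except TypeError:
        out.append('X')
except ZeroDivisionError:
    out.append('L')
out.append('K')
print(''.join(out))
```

Execution trace: 'C' (inner try body) → 'L' (outer except ZeroDivisionError) → 'K' (after the try/except). Output: CLK

Answer: CLK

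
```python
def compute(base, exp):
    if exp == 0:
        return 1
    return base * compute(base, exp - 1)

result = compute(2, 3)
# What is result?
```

compute(2, 3) = 2 * 2 * 2 = 8

Answer: 8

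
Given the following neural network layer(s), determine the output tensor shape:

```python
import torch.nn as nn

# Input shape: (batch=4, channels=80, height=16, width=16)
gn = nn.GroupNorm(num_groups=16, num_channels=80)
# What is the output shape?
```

Input: (4, 80, 16, 16) -> Output: (4, 80, 16, 16)

Answer: (4, 80, 16, 16)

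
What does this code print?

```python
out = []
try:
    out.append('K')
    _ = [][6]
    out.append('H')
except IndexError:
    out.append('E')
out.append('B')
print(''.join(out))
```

Execution trace: 'K' (try body) → 'E' (except IndexError) → 'B' (after the try/except). Output: KEB

Answer: KEB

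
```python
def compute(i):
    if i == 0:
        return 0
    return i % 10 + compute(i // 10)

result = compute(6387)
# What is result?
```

Sum of digits of 6387: 7 + 8 + 3 + 6 = 24

Answer: 24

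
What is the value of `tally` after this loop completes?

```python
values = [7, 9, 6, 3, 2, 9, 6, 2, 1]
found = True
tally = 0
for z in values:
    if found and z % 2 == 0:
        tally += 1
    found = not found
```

Count even values at even positions
`tally` takes the values: 0 → 1 → 2 → 3

Answer: 3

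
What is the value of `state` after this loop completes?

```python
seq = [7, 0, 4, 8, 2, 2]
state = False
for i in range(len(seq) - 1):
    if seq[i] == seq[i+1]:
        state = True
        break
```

Check consecutive duplicates in [7, 0, 4, 8, 2, 2]
`state` takes the values: False → True

Answer: True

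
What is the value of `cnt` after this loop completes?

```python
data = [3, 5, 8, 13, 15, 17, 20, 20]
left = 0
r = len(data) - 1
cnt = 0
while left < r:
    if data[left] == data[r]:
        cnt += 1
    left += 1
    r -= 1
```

Count matching pairs from ends
`cnt` takes the values: 0

Answer: 0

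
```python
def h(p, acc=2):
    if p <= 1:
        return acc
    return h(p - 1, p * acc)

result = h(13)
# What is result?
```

Accumulator trace (n, acc): (13, 2) -> (12, 26) -> (11, 312) -> (10, 3432) -> (9, 34320) -> (8, 308880) -> (7, 2471040) -> (6, 17297280) -> (5, 103783680) -> (4, 518918400) -> (3, 2075673600) -> (2, 6227020800) -> (1, 12454041600) -> return 12454041600

Answer: 12454041600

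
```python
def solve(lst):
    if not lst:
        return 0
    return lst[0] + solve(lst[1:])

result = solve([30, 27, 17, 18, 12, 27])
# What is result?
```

30 + 27 + 17 + 18 + 12 + 27 + 0 = 131

Answer: 131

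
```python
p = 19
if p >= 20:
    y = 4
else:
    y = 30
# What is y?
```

Trace:
`p = 19` → p = 19
`if p >= 20: ...` → p >= 20 is False, take else branch → y = 30
So y = 30

Answer: 30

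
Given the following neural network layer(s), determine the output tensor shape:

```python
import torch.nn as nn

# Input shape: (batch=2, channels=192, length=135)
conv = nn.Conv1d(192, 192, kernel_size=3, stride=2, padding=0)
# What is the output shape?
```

Input: (2, 192, 135) -> Output: (2, 192, 67)

Answer: (2, 192, 67)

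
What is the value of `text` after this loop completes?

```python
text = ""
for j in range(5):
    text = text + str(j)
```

Concatenate digits 0 to 4
`text` takes the values: "" → "0" → "01" → "012" → "0123" → "01234"

Answer: "01234"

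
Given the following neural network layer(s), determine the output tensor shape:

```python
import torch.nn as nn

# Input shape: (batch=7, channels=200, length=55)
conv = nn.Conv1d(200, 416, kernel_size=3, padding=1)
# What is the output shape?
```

Input: (7, 200, 55) -> Output: (7, 416, 55)

Answer: (7, 416, 55)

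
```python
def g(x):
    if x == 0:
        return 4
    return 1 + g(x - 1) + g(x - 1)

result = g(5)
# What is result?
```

g(x) = 1 + 2·g(x-1), g(0)=4. Closed form: (4+1)·2^5 - 1 = 159.

Answer: 159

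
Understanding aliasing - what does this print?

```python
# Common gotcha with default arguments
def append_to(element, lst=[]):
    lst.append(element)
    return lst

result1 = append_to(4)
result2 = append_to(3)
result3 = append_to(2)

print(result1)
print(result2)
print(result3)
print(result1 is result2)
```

Key concept: mutable default argument gotcha.
Step by step:
`result1 = append_to(4)` → result1 = [4]
`result2 = append_to(3)` → result1 = [4, 3] (same object as result2); result2 = [4, 3] (same object as result1)
`result3 = append_to(2)` → result1 = [4, 3, 2] (same object as result2, result3); result2 = [4, 3, 2] (same object as result1, result3); result3 = [4, 3, 2] (same object as result1, result2)
`print(result1)` → prints [4, 3, 2]
`print(result2)` → prints [4, 3, 2]
`print(result3)` → prints [4, 3, 2]
`print(result1 is result2)` → prints True

Answer:
[4, 3, 2]
[4, 3, 2]
[4, 3, 2]
True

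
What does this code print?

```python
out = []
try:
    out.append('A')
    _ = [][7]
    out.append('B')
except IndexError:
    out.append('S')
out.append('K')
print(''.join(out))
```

Execution trace: 'A' (try body) → 'S' (except IndexError) → 'K' (after the try/except). Output: ASK

Answer: ASK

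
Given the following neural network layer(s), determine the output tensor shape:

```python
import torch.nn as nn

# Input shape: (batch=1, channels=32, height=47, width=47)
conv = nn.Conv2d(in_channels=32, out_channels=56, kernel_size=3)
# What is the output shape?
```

Input: (1, 32, 47, 47) -> Output: (1, 56, 45, 45)

Answer: (1, 56, 45, 45)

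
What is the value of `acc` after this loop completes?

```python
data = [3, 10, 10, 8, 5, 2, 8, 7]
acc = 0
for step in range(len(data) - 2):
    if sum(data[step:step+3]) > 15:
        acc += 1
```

Count windows with sum > 15
`acc` takes the values: 0 → 1 → 2 → 3 → 4

Answer: 4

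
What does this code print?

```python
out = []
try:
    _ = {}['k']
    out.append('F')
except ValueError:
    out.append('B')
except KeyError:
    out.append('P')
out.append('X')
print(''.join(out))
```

Execution trace: 'P' (except KeyError) → 'X' (after the try/except). Output: PX

Answer: PX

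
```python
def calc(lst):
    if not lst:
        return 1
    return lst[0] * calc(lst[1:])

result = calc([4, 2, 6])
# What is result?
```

Product over [4, 2, 6] = 4 * 2 * 6 = 48

Answer: 48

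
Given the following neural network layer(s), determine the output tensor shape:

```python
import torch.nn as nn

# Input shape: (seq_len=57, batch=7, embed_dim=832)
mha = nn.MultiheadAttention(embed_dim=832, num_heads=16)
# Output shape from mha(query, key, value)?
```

Input: (57, 7, 832) -> Output: (57, 7, 832)

Answer: (57, 7, 832)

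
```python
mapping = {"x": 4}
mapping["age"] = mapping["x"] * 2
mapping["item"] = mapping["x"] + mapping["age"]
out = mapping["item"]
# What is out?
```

Trace:
`mapping = {"x": 4}` → mapping = {'x': 4}
`mapping["age"] = mapping["x"] * 2` → mapping = {'x': 4, 'age': 8}
`mapping["item"] = mapping["x"] + mapping["age"]` → mapping = {'x': 4, 'age': 8, 'item': 12}
`out = mapping["item"]` → out = 12
So out = 12

Answer: 12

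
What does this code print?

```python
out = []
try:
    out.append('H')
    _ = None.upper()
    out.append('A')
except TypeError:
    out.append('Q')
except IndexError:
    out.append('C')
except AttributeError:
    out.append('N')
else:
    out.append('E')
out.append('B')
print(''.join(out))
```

Execution trace: 'H' (try body) → 'N' (except AttributeError) → 'B' (after the try/except). Output: HNB

Answer: HNB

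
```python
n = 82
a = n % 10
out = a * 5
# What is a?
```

Trace:
`n = 82` → n = 82
`a = n % 10` → a = 2
`out = a * 5` → out = 10
So a = 2

Answer: 2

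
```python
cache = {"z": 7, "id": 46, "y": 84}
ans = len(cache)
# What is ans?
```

Trace:
`cache = {"z": 7, "id": 46, "y": 84}` → cache = {'z': 7, 'id': 46, 'y': 84}
`ans = len(cache)` → ans = 3
So ans = 3

Answer: 3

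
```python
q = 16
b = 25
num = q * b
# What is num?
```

Trace:
`q = 16` → q = 16
`b = 25` → b = 25
`num = q * b` → num = 400
So num = 400

Answer: 400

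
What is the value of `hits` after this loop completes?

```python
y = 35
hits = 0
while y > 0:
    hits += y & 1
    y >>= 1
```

Count set bits in 35 (binary: 0b100011)
`hits` takes the values: 0 → 1 → 2 → 3

Answer: 3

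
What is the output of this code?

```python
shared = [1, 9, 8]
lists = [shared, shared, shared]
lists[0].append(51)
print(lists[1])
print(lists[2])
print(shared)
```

Key concept: list of same reference.
Step by step:
`shared = [1, 9, 8]` → shared = [1, 9, 8]
`lists = [shared, shared, shared]` → lists = [[1, 9, 8], [1, 9, 8], [1, 9, 8]]
`lists[0].append(51)` → shared = [1, 9, 8, 51]; lists = [[1, 9, 8, 51], [1, 9, 8, 51], [1, 9, 8, 51]]
`print(lists[1])` → prints [1, 9, 8, 51]
`print(lists[2])` → prints [1, 9, 8, 51]
`print(shared)` → prints [1, 9, 8, 51]

Answer:
[1, 9, 8, 51]
[1, 9, 8, 51]
[1, 9, 8, 51]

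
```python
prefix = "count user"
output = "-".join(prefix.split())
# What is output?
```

Trace:
`prefix = "count user"` → prefix = 'count user'
`output = "-".join(prefix.split())` → output = 'count-user'
So output = 'count-user'

Answer: 'count-user'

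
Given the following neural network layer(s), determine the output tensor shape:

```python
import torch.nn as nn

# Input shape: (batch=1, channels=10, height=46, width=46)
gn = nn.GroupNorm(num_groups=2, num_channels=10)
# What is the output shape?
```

Input: (1, 10, 46, 46) -> Output: (1, 10, 46, 46)

Answer: (1, 10, 46, 46)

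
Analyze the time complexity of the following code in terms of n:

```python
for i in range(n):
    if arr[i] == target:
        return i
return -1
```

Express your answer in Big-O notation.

This is Linear search in an array. Time complexity: O(n).

Answer: O(n)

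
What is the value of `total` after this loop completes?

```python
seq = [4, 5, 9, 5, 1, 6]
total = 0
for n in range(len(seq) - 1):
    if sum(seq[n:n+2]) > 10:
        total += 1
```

Count windows with sum > 10
`total` takes the values: 0 → 1 → 2

Answer: 2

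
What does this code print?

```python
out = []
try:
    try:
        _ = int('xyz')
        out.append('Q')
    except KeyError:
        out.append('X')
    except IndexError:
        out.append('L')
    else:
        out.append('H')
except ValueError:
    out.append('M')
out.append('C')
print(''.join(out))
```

Execution trace: 'M' (outer except ValueError) → 'C' (after the try/except). Output: MC

Answer: MC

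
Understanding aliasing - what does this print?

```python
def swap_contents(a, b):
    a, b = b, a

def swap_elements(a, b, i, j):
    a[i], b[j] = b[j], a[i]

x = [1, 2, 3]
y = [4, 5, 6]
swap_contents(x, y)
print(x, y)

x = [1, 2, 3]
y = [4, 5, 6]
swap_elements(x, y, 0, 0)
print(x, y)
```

Key concept: parameter rebinding vs mutation.
Step by step:
`x = [1, 2, 3]` → x = [1, 2, 3]
`y = [4, 5, 6]` → y = [4, 5, 6]
`swap_contents(x, y)` → no visible change to tracked variables
`print(x, y)` → prints [1, 2, 3] [4, 5, 6]
`x = [1, 2, 3]` → x = [1, 2, 3]
`y = [4, 5, 6]` → y = [4, 5, 6]
`swap_elements(x, y, 0, 0)` → x = [4, 2, 3]; y = [1, 5, 6]
`print(x, y)` → prints [4, 2, 3] [1, 5, 6]

Answer:
[1, 2, 3] [4, 5, 6]
[4, 2, 3] [1, 5, 6]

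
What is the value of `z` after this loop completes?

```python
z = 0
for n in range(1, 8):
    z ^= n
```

XOR of 1 to 7
`z` takes the values: 0 → 1 → 3 → 0 → 4 → 1 → 7 → 0

Answer: 0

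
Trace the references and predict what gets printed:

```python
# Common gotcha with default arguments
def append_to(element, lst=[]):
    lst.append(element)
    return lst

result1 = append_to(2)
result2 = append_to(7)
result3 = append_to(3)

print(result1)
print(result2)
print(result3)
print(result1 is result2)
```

Key concept: mutable default argument gotcha.
Step by step:
`result1 = append_to(2)` → result1 = [2]
`result2 = append_to(7)` → result1 = [2, 7] (same object as result2); result2 = [2, 7] (same object as result1)
`result3 = append_to(3)` → result1 = [2, 7, 3] (same object as result2, result3); result2 = [2, 7, 3] (same object as result1, result3); result3 = [2, 7, 3] (same object as result1, result2)
`print(result1)` → prints [2, 7, 3]
`print(result2)` → prints [2, 7, 3]
`print(result3)` → prints [2, 7, 3]
`print(result1 is result2)` → prints True

Answer:
[2, 7, 3]
[2, 7, 3]
[2, 7, 3]
True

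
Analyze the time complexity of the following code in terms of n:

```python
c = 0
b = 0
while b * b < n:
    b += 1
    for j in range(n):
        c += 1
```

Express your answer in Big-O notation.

Each loop level contributes: √n × n. Multiplying the contributions gives O(n√n).

Answer: O(n√n)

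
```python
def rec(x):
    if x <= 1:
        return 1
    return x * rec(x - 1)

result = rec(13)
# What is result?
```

rec(13) = 13 * 12 * 11 * 10 * 9 * 8 * 7 * 6 * 5 * 4 * 3 * 2 * 1 = 6227020800

Answer: 6227020800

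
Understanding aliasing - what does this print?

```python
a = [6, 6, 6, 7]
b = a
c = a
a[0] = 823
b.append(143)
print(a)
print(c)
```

Key concept: multiple aliases.
Step by step:
`a = [6, 6, 6, 7]` → a = [6, 6, 6, 7]
`b = a` → b = [6, 6, 6, 7] (same object as a)
`c = a` → c = [6, 6, 6, 7] (same object as a, b)
`a[0] = 823` → a = [823, 6, 6, 7] (same object as b, c); b = [823, 6, 6, 7] (same object as a, c); c = [823, 6, 6, 7] (same object as a, b)
`b.append(143)` → a = [823, 6, 6, 7, 143] (same object as b, c); b = [823, 6, 6, 7, 143] (same object as a, c); c = [823, 6, 6, 7, 143] (same object as a, b)
`print(a)` → prints [823, 6, 6, 7, 143]
`print(c)` → prints [823, 6, 6, 7, 143]

Answer:
[823, 6, 6, 7, 143]
[823, 6, 6, 7, 143]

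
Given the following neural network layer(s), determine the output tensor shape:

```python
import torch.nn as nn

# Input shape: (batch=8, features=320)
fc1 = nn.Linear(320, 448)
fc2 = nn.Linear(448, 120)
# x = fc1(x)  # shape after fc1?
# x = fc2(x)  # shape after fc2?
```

Input: (8, 320) -> after fc1: (8, 448) -> Output: (8, 120)

Answer: (8, 120)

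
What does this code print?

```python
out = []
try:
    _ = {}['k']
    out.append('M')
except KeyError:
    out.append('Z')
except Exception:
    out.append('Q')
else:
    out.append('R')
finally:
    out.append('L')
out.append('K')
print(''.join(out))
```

Execution trace: 'Z' (except KeyError) → 'L' (finally) → 'K' (after the try/except). Output: ZLK

Answer: ZLK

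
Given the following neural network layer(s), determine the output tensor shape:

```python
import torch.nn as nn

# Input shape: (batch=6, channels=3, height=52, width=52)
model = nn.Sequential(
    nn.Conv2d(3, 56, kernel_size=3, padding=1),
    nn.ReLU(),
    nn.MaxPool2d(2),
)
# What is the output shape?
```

Input: (6, 3, 52, 52) -> after Conv2d: (6, 56, 52, 52) -> after ReLU: (6, 56, 52, 52) -> Output: (6, 56, 26, 26)

Answer: (6, 56, 26, 26)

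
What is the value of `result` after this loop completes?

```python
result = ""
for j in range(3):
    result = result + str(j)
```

Concatenate digits 0 to 2
`result` takes the values: "" → "0" → "01" → "012"

Answer: "012"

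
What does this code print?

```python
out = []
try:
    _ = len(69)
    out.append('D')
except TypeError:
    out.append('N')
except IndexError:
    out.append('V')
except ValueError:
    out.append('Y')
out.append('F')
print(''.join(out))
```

Execution trace: 'N' (except TypeError) → 'F' (after the try/except). Output: NF

Answer: NF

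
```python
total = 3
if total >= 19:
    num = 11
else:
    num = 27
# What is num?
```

Trace:
`total = 3` → total = 3
`if total >= 19: ...` → total >= 19 is False, take else branch → num = 27
So num = 27

Answer: 27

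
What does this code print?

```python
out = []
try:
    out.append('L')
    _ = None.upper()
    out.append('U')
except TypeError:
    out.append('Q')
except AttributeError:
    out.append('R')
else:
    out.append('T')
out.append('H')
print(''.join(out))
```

Execution trace: 'L' (try body) → 'R' (except AttributeError) → 'H' (after the try/except). Output: LRH

Answer: LRH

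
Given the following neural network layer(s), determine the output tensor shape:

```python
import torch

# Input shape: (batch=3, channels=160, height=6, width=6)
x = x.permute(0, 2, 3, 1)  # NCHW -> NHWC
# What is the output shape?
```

Input: (3, 160, 6, 6) -> Output: (3, 6, 6, 160)

Answer: (3, 6, 6, 160)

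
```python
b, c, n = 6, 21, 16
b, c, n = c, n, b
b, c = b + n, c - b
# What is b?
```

Trace:
`b, c, n = 6, 21, 16` → b = 6; c = 21; n = 16
`b, c, n = c, n, b` → b = 21; c = 16; n = 6
`b, c = b + n, c - b` → b = 27; c = -5
So b = 27

Answer: 27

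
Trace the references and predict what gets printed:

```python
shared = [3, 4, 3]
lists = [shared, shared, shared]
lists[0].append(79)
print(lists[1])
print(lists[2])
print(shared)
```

Key concept: list of same reference.
Step by step:
`shared = [3, 4, 3]` → shared = [3, 4, 3]
`lists = [shared, shared, shared]` → lists = [[3, 4, 3], [3, 4, 3], [3, 4, 3]]
`lists[0].append(79)` → shared = [3, 4, 3, 79]; lists = [[3, 4, 3, 79], [3, 4, 3, 79], [3, 4, 3, 79]]
`print(lists[1])` → prints [3, 4, 3, 79]
`print(lists[2])` → prints [3, 4, 3, 79]
`print(shared)` → prints [3, 4, 3, 79]

Answer:
[3, 4, 3, 79]
[3, 4, 3, 79]
[3, 4, 3, 79]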